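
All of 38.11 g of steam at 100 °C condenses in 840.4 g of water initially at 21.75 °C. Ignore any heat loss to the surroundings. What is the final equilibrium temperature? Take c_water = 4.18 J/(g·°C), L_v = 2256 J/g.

Setting the total heat transfer to zero:
condense steam: −38.11×2256 = −85976; condensate cools 100→T: 38.11×4.18×(T − 100) = 159.3(T − 100); water warms: 840.4×4.18×(T − 21.75) = 3512.9(T − 21.75)
3672.2 T = 85976 + 15930 + 76405 = 178311
T ≈ 48.56 °C (< 100 °C, so full condensation is consistent).

T_f ≈ 48.6 °C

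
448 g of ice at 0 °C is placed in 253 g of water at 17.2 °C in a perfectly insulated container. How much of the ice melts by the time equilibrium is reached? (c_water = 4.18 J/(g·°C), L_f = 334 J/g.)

m_melted ≈ 54.5 g

Cooling the water to 0 °C releases 253·4.18·17.2 = 18190 J.
Melting all 448 g of ice would need 448·334 = 149632 J.
That's not enough to melt it all — equilibrium is at 0 °C with ice remaining.
m_melt = 18190 / L_f = 54.46 g.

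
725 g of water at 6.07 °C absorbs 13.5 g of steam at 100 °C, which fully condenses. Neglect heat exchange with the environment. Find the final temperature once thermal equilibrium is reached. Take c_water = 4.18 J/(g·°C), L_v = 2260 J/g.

T_f ≈ 17.7 °C

Energy conservation, ΣQ = 0:
steam→water at 100 °C releases m L_v = 13.5·2260 = 30510
  condensed water 100 °C→T: 56.43(T − 100)
  water warms: 725·4.18·(T − 6.07) = 3030.5(T − 6.07)
3086.9 T = 30510 + 5643 + 18395 = 54548
T ≈ 17.67 °C — below 100 °C, confirming all the steam condensed.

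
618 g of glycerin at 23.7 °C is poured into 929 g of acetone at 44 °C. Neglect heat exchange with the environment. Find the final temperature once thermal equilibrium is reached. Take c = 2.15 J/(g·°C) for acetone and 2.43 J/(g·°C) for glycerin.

T_f ≈ 35.3 °C

Energy conservation, ΣQ = 0:
929×2.15×(T − 44) + 618×2.43×(T − 23.7) = 0
1997.3(T − 44) + 1501.7(T − 23.7) = 0
(1997.3 + 1501.7) T = 1997.3×44 + 1501.7×23.7
T = 123475/3499.1 ≈ 35.29 °C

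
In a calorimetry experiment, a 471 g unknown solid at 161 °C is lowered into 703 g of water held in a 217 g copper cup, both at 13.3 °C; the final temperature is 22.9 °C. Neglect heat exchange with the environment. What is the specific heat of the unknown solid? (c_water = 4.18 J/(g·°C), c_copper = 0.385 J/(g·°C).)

Let T be the final temperature. ΣQ_i = 0:
471×c×(22.9 − 161) + 703×4.18×(22.9 − 13.3) + 217×0.385×(22.9 − 13.3) = 0
-65045 c = -29012
c = -29012/-65045 ≈ 0.446 J/(g·°C)

c ≈ 0.446 J/(g·°C)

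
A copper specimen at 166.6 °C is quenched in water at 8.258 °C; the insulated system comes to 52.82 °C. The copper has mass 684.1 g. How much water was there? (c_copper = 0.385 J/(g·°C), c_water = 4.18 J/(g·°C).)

Heat lost by the copper = heat gained by the water:
684.1·0.385·(166.6 − 52.82) = m·4.18·(52.82 − 8.258)
186.27 m = 29967  ⇒  m ≈ 160.9 g

m ≈ 161 g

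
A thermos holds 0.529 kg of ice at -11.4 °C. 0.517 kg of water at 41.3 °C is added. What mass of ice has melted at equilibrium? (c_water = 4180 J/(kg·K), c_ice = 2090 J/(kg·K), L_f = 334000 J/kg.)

Water can give up m c ΔT = 0.517·4180·41.3 = 89252 J before reaching 0 °C.
Warming the ice to 0 °C takes 0.529·2090·11.4 = 12604 J, leaving 76648 J for melting.
To melt every bit of ice: 0.529·334000 = 176686 J.
76648 J < 176686 J, so only part of the ice melts and the system sits at 0 °C.
m_melt = 76648 / L_f = 0.2295 kg.

m_melted ≈ 0.229 kg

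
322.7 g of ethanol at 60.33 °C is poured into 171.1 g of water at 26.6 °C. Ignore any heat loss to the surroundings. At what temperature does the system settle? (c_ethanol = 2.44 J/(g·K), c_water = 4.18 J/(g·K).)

T_f ≈ 44.3 °C

Let T be the final temperature. ΣQ_i = 0:
322.7×2.44×(T − 60.33) + 171.1×4.18×(T − 26.6) = 0
(787.39 + 715.2) T = 787.39×60.33 + 715.2×26.6
T = 66527 / 1502.6 = 44.3 °C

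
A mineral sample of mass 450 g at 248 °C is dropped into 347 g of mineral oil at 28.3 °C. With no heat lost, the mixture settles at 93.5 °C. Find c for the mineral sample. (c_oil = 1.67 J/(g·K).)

Conservation of energy gives ΣQ = 0:
450×c×(93.5 − 248) + 347×1.67×(93.5 − 28.3) = 0
-69525 c = -37783
c = -37783/-69525 ≈ 0.5434 J/(g·K)

c ≈ 0.543 J/(g·K)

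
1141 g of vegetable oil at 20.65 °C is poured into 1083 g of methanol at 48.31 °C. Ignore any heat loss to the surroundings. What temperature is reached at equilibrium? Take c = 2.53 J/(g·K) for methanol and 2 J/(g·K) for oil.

T_f is the heat-capacity-weighted average of the initial temperatures:
T_f = (2740×48.31 + 2282×20.65) / (2740 + 2282)
    = 179492 / 5022 ≈ 35.74 °C

T_f ≈ 35.7 °C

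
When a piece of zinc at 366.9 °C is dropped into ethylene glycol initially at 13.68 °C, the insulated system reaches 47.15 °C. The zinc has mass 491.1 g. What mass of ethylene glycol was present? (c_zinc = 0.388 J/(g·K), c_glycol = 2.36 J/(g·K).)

m ≈ 771 g

Net heat exchanged in the isolated system is zero:
491.1×0.388×(47.15 − 366.9) + m×2.36×(47.15 − 13.68) = 0
78.99 m = 60927
m = 60927/78.99 ≈ 771.3 g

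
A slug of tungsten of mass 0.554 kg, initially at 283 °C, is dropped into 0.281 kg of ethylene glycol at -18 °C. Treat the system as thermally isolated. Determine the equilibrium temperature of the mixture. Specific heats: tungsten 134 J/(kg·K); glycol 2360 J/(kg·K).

Let T be the final temperature. ΣQ_i = 0:
0.554*134*(T − 283) + 0.281*2360*(T − (-18)) = 0
74.24(T − 283) + 663.16(T − (-18)) = 0
(74.24 + 663.16) T = 74.24*283 + 663.16*(-18)
T = 9071.9/737.4 ≈ 12.30 °C

T_f ≈ 12.3 °C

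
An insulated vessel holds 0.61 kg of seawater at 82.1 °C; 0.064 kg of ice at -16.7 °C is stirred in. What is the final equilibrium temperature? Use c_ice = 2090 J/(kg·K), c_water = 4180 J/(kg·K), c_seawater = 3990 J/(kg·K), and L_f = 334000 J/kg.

Setting the total heat transfer to zero:
ice -16.7→0 °C: 0.064×2090×16.7 = 2233.8
  fusion: m_ice L_f = 0.064×334000 = 21376
  meltwater 0→T: 0.064×4180×T = 267.52 T
  seawater cools: 0.61×3990×(T − 82.1) = 2433.9(T − 82.1)
2701.4 T = 199823 − 23610 = 176213
T ≈ 65.23 °C. Since T > 0 °C, the all-ice-melts assumption holds.

T_f ≈ 65.2 °C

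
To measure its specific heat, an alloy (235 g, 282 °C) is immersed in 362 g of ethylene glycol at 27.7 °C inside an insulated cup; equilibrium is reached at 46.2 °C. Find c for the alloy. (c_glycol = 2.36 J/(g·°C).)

Heat lost by the alloy = heat gained by the glycol:
235·c·(282 − 46.2) = 362·2.36·(46.2 − 27.7)
55413 c = 15805  ⇒  c ≈ 0.2852 J/(g·°C)

c ≈ 0.285 J/(g·°C)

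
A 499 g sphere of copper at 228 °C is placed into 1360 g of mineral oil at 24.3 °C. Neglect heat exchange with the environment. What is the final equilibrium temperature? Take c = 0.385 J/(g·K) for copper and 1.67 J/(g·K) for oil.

T_f ≈ 40.2 °C

With ΣQ=0 the equilibrium temperature is the m·c-weighted mean:
T_f = (192.12*228 + 2271.2*24.3) / (192.12 + 2271.2)
    = 98992 / 2463.3 ≈ 40.19 °C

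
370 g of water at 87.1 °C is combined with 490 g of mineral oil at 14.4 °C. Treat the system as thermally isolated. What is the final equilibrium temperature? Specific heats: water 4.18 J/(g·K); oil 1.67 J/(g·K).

T_f ≈ 61.9 °C

|Q_water| = |Q_oil|:
370·4.18·(87.1 − T) = 490·1.67·(T − 14.4)
1546.6(87.1 − T) = 818.3(T − 14.4)
2364.9 T = 146492  ⇒  T ≈ 61.94 °C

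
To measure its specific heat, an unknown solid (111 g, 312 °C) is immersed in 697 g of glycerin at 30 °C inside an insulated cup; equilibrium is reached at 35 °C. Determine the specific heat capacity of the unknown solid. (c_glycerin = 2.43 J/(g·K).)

c ≈ 0.275 J/(g·K)

Energy conservation, ΣQ = 0:
111·c·(35 − 312) + 697·2.43·(35 − 30) = 0
-30747 c = -8468.5
c = -8468.5/-30747 ≈ 0.2754 J/(g·K)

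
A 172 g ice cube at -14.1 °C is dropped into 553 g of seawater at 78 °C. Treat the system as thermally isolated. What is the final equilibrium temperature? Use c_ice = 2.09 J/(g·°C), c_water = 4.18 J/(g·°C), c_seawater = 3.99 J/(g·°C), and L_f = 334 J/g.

T_f ≈ 37.5 °C

Let T be the final temperature. ΣQ_i = 0:
warm ice to 0 °C: 172·2.09·(0 − (-14.1)) = 5068.7
  fusion: m_ice L_f = 172·334 = 57448
  meltwater 0→T: 172·4.18·T = 718.96 T
  seawater: 2206.5(T − 78)
2925.4 T = 172105 − 62517 = 109588
T ≈ 37.46 °C — above 0 °C, consistent with complete melting.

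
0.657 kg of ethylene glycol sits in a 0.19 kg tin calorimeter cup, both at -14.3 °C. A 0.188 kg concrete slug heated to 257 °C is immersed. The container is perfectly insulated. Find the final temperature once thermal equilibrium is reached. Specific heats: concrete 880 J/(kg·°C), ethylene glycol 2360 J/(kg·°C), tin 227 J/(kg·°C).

T_f ≈ 11.2 °C

Net heat exchanged in the isolated system is zero:
0.188×880×(T − 257) + 0.657×2360×(T − (-14.3)) + 0.19×227×(T − (-14.3)) = 0
165.44(T − 257) + 1550.5(T − (-14.3)) + 43.13(T − (-14.3)) = 0
1759.1 T = 19729
T ≈ 11.22 °C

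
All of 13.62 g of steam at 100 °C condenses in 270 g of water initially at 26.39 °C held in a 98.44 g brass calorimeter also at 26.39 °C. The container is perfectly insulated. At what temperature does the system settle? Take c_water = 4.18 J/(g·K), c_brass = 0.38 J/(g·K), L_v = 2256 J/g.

T_f ≈ 54.9 °C

Setting the total heat transfer to zero:
condense steam: −13.62×2256 = −30727; condensed water 100 °C→T: 56.93(T − 100); water warms: 270×4.18×(T − 26.39) = 1128.6(T − 26.39); cup: 37.41(T − 26.39)
1222.9 T = 30727 + 5693.2 + 30771 = 67191
T ≈ 54.94 °C, under the boiling point, so the assumption holds.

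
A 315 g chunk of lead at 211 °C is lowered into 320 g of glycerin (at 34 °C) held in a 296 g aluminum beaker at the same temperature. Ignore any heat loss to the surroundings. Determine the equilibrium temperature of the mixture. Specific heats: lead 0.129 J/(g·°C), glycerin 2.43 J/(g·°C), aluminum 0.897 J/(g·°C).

T_f = Σ m_i c_i T_i / Σ m_i c_i:
T_f = (40.63*211 + 777.6*34 + 265.51*34) / (40.63 + 777.6 + 265.51)
    = 44040 / 1083.7 ≈ 40.64 °C

T_f ≈ 40.6 °C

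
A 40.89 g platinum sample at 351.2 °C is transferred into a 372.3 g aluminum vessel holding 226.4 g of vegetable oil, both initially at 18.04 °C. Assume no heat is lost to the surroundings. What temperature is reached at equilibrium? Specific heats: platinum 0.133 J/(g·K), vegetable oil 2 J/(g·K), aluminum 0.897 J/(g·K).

T_f ≈ 20.3 °C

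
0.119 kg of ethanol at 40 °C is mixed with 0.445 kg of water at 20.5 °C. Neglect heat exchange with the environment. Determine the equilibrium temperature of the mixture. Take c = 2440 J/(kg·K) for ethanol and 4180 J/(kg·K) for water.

T_f ≈ 23.1 °C

T_f = Σ m_i c_i T_i / Σ m_i c_i:
T_f = (290.36·40 + 1860.1·20.5) / (290.36 + 1860.1)
    = 49746 / 2150.5 ≈ 23.13 °C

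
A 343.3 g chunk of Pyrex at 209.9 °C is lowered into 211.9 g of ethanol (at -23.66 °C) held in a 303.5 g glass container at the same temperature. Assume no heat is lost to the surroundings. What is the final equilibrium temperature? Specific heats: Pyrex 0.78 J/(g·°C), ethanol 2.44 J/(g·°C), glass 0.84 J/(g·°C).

Setting the total heat transfer to zero:
343.3·0.78·(T − 209.9) + 211.9·2.44·(T − (-23.66)) + 303.5·0.84·(T − (-23.66)) = 0
267.77(T − 209.9) + 517.04(T − (-23.66)) + 254.94(T − (-23.66)) = 0
(267.77 + 517.04 + 254.94) T = 267.77·209.9 + 517.04·(-23.66) + 254.94·(-23.66)
T = 37941/1039.8 ≈ 36.49 °C

T_f ≈ 36.5 °C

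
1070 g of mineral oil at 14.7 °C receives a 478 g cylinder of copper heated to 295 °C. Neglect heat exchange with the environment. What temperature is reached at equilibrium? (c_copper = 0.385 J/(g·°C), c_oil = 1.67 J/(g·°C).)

Set heat shed by the hot body equal to heat absorbed by the cold body:
478*0.385*(295 − T) = 1070*1.67*(T − 14.7)
184.03(295 − T) = 1786.9(T − 14.7)
1970.9 T = 80556  ⇒  T ≈ 40.87 °C

T_f ≈ 40.9 °C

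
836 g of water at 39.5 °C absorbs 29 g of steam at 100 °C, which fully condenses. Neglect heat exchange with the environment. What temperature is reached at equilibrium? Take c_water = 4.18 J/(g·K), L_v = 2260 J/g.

Net heat exchanged in the isolated system is zero:
steam→water at 100 °C releases m L_v = 29·2260 = 65540; condensate cools 100→T: 29·4.18·(T − 100) = 121.22(T − 100); water warms: 836·4.18·(T − 39.5) = 3494.5(T − 39.5)
3615.7 T = 65540 + 12122 + 138032 = 215694
T ≈ 59.65 °C, under the boiling point, so the assumption holds.

T_f ≈ 59.7 °C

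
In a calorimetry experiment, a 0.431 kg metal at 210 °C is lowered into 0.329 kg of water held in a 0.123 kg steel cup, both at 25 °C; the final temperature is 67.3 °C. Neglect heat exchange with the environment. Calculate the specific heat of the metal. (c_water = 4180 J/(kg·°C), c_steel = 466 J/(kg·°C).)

Taking heat into each body as positive, Σ m c ΔT = 0:
0.431×c×(67.3 − 210) + 0.329×4180×(67.3 − 25) + 0.123×466×(67.3 − 25) = 0
-61.5 c = -60596
c = -60596/-61.5 ≈ 985.2 J/(kg·°C)

c ≈ 985 J/(kg·°C)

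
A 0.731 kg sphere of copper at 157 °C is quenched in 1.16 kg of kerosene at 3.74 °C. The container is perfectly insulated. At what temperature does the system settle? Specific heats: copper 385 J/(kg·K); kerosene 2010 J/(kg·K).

|Q_copper| = |Q_kerosene|:
0.731·385·(157 − T) = 1.16·2010·(T − 3.74)
281.44(157 − T) = 2331.6(T − 3.74)
2613 T = 52905  ⇒  T ≈ 20.25 °C

T_f ≈ 20.2 °C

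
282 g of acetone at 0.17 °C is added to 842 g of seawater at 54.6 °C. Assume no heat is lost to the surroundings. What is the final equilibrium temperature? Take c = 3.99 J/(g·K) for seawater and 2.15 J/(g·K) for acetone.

Setting the total heat transfer to zero:
842*3.99*(T − 54.6) + 282*2.15*(T − 0.17) = 0
3359.6(T − 54.6) + 606.3(T − 0.17) = 0
3965.9 T = 183536
T = 183536 / 3965.9 = 46.3 °C

T_f ≈ 46.3 °C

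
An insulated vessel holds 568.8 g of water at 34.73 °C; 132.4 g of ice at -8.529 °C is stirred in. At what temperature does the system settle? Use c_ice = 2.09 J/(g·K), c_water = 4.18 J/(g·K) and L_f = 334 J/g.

T_f ≈ 12.3 °C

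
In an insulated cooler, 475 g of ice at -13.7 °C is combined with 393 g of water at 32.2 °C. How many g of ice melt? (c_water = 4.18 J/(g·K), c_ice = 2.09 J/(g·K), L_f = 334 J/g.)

m_melted ≈ 118 g

Heat available from the water dropping to 0 °C: 393×4.18×32.2 = 52896 J.
Of that, 475×2.09×13.7 = 13601 J goes to bring the ice to 0 °C, leaving 39296 J.
To melt every bit of ice: 475×334 = 158650 J.
39296 J < 158650 J, so only part of the ice melts and the system sits at 0 °C.
m_melted×334 = 39296  ⇒  m_melted ≈ 117.7 g.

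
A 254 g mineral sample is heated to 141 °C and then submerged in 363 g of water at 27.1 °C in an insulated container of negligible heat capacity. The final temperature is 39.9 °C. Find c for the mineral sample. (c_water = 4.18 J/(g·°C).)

c ≈ 0.756 J/(g·°C)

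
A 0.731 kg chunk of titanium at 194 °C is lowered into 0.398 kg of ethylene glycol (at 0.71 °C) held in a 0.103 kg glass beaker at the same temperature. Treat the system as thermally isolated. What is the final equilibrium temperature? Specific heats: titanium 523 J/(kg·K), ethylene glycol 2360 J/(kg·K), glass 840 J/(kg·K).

Heat gained plus heat lost sum to zero:
0.731*523*(T − 194) + 0.398*2360*(T − 0.71) + 0.103*840*(T − 0.71) = 0
382.31(T − 194) + 939.28(T − 0.71) + 86.52(T − 0.71) = 0
(382.31 + 939.28 + 86.52) T = 382.31*194 + 939.28*0.71 + 86.52*0.71
T = 74897/1408.1 ≈ 53.19 °C

T_f ≈ 53.2 °C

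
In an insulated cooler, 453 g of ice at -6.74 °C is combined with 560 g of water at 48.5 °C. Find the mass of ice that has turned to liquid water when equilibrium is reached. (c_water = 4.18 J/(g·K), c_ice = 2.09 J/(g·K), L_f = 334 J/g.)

Heat available from the water dropping to 0 °C: 560×4.18×48.5 = 113529 J.
Of that, 453×2.09×6.74 = 6381.2 J goes to bring the ice to 0 °C, leaving 107148 J.
Melting all 453 g of ice would need 453×334 = 151302 J.
That's not enough to melt it all — equilibrium is at 0 °C with ice remaining.
m_melted×334 = 107148  ⇒  m_melted ≈ 320.8 g.

m_melted ≈ 321 g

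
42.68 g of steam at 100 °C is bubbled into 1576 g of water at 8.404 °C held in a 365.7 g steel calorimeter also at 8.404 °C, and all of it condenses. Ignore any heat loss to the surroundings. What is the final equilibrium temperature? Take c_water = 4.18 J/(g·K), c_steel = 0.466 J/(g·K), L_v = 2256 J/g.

T_f ≈ 24.6 °C

Setting the total heat transfer to zero:
steam→water at 100 °C releases m L_v = 42.68·2256 = 96286; condensate cools 100→T: 42.68·4.18·(T − 100) = 178.4(T − 100); original water: 6587.7(T − 8.404); cup: 170.42(T − 8.404)
6936.5 T = 96286 + 17840 + 56795 = 170921
T ≈ 24.64 °C, under the boiling point, so the assumption holds.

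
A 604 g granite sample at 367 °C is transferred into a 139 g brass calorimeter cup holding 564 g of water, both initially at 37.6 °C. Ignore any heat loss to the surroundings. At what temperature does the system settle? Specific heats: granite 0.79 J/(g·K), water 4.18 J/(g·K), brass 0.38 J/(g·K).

T_f ≈ 92.0 °C

T_f is the heat-capacity-weighted average of the initial temperatures:
T_f = (477.16×367 + 2357.5×37.6 + 52.82×37.6) / (477.16 + 2357.5 + 52.82)
    = 265747 / 2887.5 ≈ 92.03 °C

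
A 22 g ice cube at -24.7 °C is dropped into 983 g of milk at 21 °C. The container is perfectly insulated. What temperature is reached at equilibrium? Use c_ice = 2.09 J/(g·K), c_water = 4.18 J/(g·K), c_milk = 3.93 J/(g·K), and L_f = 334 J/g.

T_f ≈ 18.4 °C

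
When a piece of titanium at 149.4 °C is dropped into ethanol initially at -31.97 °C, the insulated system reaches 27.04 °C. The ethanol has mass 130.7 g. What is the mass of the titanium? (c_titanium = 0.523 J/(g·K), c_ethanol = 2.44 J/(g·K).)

m ≈ 294 g

|Q_titanium| = |Q_ethanol|:
m·0.523·(149.4 − 27.04) = 130.7·2.44·(27.04 − (-31.97))
63.99 m = 18819  ⇒  m ≈ 294.1 g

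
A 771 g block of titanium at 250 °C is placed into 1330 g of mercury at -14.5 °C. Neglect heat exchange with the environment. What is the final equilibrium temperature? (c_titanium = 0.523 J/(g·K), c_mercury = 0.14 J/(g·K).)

Energy conservation, ΣQ = 0:
771·0.523·(T − 250) + 1330·0.14·(T − (-14.5)) = 0
403.23(T − 250) + 186.2(T − (-14.5)) = 0
589.43 T = 98108
T = 98108 / 589.43 = 166 °C

T_f ≈ 166.4 °C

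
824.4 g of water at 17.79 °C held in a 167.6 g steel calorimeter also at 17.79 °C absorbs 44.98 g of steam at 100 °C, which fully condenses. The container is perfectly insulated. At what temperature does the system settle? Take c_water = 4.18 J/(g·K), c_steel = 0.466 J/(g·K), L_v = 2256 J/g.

T_f ≈ 49.3 °C

Conservation of energy gives ΣQ = 0:
latent heat released on condensation: 44.98·2256 = 101475
  condensate cools 100→T: 44.98·4.18·(T − 100) = 188.02(T − 100)
  water warms: 824.4·4.18·(T − 17.79) = 3446(T − 17.79)
  cup: 78.1(T − 17.79)
3712.1 T = 101475 + 18802 + 62694 = 182970
T ≈ 49.29 °C — below 100 °C, confirming all the steam condensed.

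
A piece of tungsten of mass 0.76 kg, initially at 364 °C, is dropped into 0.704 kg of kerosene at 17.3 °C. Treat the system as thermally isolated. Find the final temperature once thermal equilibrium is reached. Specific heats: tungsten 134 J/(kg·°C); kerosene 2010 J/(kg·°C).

T_f ≈ 40.6 °C

Let T be the final temperature. ΣQ_i = 0:
0.76·134·(T − 364) + 0.704·2010·(T − 17.3) = 0
101.84(T − 364) + 1415(T − 17.3) = 0
(101.84 + 1415) T = 101.84·364 + 1415·17.3
T ≈ 40.58 °C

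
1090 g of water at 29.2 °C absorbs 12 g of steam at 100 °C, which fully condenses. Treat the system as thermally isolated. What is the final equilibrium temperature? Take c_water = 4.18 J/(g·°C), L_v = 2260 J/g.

T_f ≈ 35.9 °C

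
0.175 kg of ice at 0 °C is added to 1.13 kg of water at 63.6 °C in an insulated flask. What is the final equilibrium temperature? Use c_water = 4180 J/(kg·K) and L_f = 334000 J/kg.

T_f ≈ 44.4 °C

Energy conservation, ΣQ = 0:
latent heat to melt: 0.175×334000 = 58450
  meltwater 0→T: 0.175×4180×T = 731.5 T
  water cools: 1.13×4180×(T − 63.6) = 4723.4(T − 63.6)
5454.9 T = 300408 − 58450 = 241958
T ≈ 44.36 °C (positive, so assuming full melt was valid).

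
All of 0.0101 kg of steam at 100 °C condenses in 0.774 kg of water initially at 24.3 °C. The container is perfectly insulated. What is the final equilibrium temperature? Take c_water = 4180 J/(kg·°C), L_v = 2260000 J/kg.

T_f ≈ 32.2 °C

Net heat exchanged in the isolated system is zero:
latent heat released on condensation: 0.0101×2260000 = 22826; condensed water 100 °C→T: 42.22(T − 100); original water: 3235.3(T − 24.3)
3277.5 T = 22826 + 4221.8 + 78618 = 105666
T ≈ 32.24 °C (< 100 °C, so full condensation is consistent).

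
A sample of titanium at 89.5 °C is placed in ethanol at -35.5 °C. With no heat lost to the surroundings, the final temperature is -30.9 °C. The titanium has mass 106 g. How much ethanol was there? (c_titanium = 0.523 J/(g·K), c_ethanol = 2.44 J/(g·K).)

m ≈ 595 g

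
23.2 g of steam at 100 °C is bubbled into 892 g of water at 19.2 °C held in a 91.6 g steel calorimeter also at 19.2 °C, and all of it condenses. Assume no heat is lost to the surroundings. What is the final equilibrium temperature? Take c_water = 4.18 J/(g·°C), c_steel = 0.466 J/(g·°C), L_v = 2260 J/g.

Net heat exchanged in the isolated system is zero:
steam→water at 100 °C releases m L_v = 23.2·2260 = 52432
  condensate cools 100→T: 23.2·4.18·(T − 100) = 96.98(T − 100)
  water warms: 892·4.18·(T − 19.2) = 3728.6(T − 19.2)
  cup: 42.69(T − 19.2)
3868.2 T = 52432 + 9697.6 + 72408 = 134538
T ≈ 34.78 °C (< 100 °C, so full condensation is consistent).

T_f ≈ 34.8 °C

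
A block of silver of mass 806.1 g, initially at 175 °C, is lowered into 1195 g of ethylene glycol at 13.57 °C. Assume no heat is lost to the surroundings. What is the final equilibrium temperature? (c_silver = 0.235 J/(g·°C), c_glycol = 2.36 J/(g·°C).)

Heat gained plus heat lost sum to zero:
806.1×0.235×(T − 175) + 1195×2.36×(T − 13.57) = 0
189.43(T − 175) + 2820.2(T − 13.57) = 0
3009.6 T = 71421
T = 71421/3009.6 ≈ 23.73 °C

T_f ≈ 23.7 °C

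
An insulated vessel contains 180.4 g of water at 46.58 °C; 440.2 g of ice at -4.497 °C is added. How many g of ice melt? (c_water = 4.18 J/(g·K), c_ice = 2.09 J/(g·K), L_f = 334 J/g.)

m_melted ≈ 92.8 g

Water can give up m c ΔT = 180.4·4.18·46.58 = 35125 J before reaching 0 °C.
Warming the ice to 0 °C takes 440.2·2.09·4.497 = 4137.3 J, leaving 30987 J for melting.
To melt every bit of ice: 440.2·334 = 147027 J.
Since 30987 < 147027 J, not all the ice melts; equilibrium is at 0 °C.
m_melted·334 = 30987  ⇒  m_melted ≈ 92.78 g.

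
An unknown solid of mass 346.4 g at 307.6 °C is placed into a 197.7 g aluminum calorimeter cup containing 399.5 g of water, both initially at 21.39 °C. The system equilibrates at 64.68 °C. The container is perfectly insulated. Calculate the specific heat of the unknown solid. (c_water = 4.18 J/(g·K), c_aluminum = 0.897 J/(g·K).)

Let T be the final temperature. ΣQ_i = 0:
346.4×c×(64.68 − 307.6) + 399.5×4.18×(64.68 − 21.39) + 197.7×0.897×(64.68 − 21.39) = 0
-84147 c = -79967
c = -79967/-84147 ≈ 0.9503 J/(g·K)

c ≈ 0.95 J/(g·K)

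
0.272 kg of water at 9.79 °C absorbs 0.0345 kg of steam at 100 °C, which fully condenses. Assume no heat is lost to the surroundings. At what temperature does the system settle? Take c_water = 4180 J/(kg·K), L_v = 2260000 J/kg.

T_f ≈ 80.8 °C

Conservation of energy gives ΣQ = 0:
steam→water at 100 °C releases m L_v = 0.0345·2260000 = 77970; condensate cools 100→T: 0.0345·4180·(T − 100) = 144.21(T − 100); original water: 1137(T − 9.79)
1281.2 T = 77970 + 14421 + 11131 = 103522
T ≈ 80.80 °C — below 100 °C, confirming all the steam condensed.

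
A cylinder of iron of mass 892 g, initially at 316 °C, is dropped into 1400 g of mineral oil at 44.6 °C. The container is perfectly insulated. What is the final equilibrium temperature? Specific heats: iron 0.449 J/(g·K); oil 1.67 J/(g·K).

T_f ≈ 84.3 °C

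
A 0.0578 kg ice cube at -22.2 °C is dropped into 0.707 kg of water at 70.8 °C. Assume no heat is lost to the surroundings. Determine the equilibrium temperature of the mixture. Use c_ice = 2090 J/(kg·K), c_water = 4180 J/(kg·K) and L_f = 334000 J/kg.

Sum of m c ΔT and latent-heat terms is zero:
ice -22.2→0 °C: 0.0578·2090·22.2 = 2681.8; melt ice: 0.0578·334000 = 19305; warm the meltwater: 241.6 T; water cools: 0.707·4180·(T − 70.8) = 2955.3(T − 70.8)
3196.9 T = 209232 − 21987 = 187245
T ≈ 58.57 °C (positive, so assuming full melt was valid).

T_f ≈ 58.6 °C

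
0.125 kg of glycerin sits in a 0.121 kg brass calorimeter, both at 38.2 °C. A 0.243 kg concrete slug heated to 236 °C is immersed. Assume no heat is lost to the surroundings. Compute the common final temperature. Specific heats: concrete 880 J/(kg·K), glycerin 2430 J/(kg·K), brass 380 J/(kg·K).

Setting the total heat transfer to zero:
0.243*880*(T − 236) + 0.125*2430*(T − 38.2) + 0.121*380*(T − 38.2) = 0
(213.84 + 303.75 + 45.98) T = 213.84*236 + 303.75*38.2 + 45.98*38.2
T = 63826/563.57 ≈ 113.25 °C

T_f ≈ 113.3 °C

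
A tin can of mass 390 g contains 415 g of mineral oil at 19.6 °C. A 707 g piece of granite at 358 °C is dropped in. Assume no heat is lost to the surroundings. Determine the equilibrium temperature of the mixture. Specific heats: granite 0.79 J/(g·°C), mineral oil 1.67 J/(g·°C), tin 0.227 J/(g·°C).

T_f ≈ 160.6 °C

Taking heat into each body as positive, Σ m c ΔT = 0:
707*0.79*(T − 358) + 415*1.67*(T − 19.6) + 390*0.227*(T − 19.6) = 0
(558.53 + 693.05 + 88.53) T = 558.53*358 + 693.05*19.6 + 88.53*19.6
T = 215273 / 1340.1 = 161 °C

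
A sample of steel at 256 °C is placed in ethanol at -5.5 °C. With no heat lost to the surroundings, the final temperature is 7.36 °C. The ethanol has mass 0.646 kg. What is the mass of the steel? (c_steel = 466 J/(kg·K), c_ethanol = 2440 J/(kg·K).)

Taking heat into each body as positive, Σ m c ΔT = 0:
m×466×(7.36 − 256) + 0.646×2440×(7.36 − (-5.5)) = 0
-115866 m = -20270
m = -20270/-115866 ≈ 0.1749 kg

m ≈ 0.175 kg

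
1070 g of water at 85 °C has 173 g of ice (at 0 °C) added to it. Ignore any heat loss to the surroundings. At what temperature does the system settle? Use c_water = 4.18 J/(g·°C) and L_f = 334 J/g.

T_f ≈ 62.0 °C

Net heat exchanged in the isolated system is zero:
fusion: m_ice L_f = 173·334 = 57782
  warm the meltwater: 723.14 T
  water: 4472.6(T − 85)
5195.7 T = 380171 − 57782 = 322389
T ≈ 62.05 °C. Since T > 0 °C, the all-ice-melts assumption holds.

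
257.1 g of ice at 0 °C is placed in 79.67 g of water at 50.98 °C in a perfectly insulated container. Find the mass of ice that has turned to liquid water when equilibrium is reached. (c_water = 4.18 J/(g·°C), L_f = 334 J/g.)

m_melted ≈ 50.8 g

Cooling the water to 0 °C releases 79.67×4.18×50.98 = 16977 J.
Melting all 257.1 g of ice would need 257.1×334 = 85871 J.
That's not enough to melt it all — equilibrium is at 0 °C with ice remaining.
Mass melted = 16977/334 ≈ 50.83 g.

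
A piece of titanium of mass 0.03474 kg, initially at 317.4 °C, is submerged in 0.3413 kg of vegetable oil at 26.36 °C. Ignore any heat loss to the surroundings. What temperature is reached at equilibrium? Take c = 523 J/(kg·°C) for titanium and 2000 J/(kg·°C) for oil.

Net heat exchanged in the isolated system is zero:
0.03474·523·(T − 317.4) + 0.3413·2000·(T − 26.36) = 0
(18.17 + 682.6) T = 18.17·317.4 + 682.6·26.36
T = 23760 / 700.77 = 33.9 °C

T_f ≈ 33.9 °C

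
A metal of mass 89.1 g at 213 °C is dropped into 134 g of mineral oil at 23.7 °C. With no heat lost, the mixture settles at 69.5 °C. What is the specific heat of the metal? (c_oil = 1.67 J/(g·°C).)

c ≈ 0.802 J/(g·°C)

m_s c (T_s − T_f) = m_oil c_oil (T_f − T_0):
89.1·c·(213 − 69.5) = 134·1.67·(69.5 − 23.7)
12786 c = 10249  ⇒  c ≈ 0.8016 J/(g·°C)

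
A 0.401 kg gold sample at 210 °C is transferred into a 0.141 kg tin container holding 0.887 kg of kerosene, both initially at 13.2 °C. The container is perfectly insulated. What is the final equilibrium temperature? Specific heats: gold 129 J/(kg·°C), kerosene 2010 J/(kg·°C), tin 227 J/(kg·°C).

T_f ≈ 18.7 °C

Let T be the final temperature. ΣQ_i = 0:
0.401×129×(T − 210) + 0.887×2010×(T − 13.2) + 0.141×227×(T − 13.2) = 0
(51.73 + 1782.9 + 32.01) T = 51.73×210 + 1782.9×13.2 + 32.01×13.2
T ≈ 18.65 °C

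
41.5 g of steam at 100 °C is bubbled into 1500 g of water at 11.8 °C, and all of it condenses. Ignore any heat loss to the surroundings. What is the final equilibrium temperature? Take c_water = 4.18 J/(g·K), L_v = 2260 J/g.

T_f ≈ 28.7 °C

Let T be the final temperature. ΣQ_i = 0:
condense steam: −41.5×2260 = −93790
  condensed water 100 °C→T: 173.47(T − 100)
  water warms: 1500×4.18×(T − 11.8) = 6270(T − 11.8)
6443.5 T = 93790 + 17347 + 73986 = 185123
T ≈ 28.73 °C — below 100 °C, confirming all the steam condensed.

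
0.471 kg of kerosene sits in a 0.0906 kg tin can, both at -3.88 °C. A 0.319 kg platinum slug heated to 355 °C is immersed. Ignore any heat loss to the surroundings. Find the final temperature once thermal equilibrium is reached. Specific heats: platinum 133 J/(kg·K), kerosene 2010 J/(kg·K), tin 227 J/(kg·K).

T_f ≈ 11.2 °C

Conservation of energy gives ΣQ = 0:
0.319*133*(T − 355) + 0.471*2010*(T − (-3.88)) + 0.0906*227*(T − (-3.88)) = 0
42.43(T − 355) + 946.71(T − (-3.88)) + 20.57(T − (-3.88)) = 0
1009.7 T = 11309
T = 11309 / 1009.7 = 11.2 °C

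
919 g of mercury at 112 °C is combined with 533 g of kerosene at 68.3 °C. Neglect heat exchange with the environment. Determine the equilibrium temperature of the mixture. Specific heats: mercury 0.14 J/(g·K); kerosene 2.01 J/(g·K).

Setting the total heat transfer to zero:
919·0.14·(T − 112) + 533·2.01·(T − 68.3) = 0
(128.66 + 1071.3) T = 128.66·112 + 1071.3·68.3
T ≈ 72.99 °C

T_f ≈ 73.0 °C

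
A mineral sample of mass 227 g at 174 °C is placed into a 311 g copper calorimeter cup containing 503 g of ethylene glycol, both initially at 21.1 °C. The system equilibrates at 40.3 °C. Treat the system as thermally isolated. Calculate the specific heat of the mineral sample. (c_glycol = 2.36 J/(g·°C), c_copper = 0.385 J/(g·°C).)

c ≈ 0.827 J/(g·°C)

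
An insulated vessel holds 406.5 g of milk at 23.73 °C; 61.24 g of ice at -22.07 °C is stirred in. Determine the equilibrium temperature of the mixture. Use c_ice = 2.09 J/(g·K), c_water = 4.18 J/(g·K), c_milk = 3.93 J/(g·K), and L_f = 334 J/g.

T_f ≈ 7.9 °C

Net heat exchanged in the isolated system is zero:
ice -22.07→0 °C: 61.24×2.09×22.07 = 2824.8; latent heat to melt: 61.24×334 = 20454; meltwater 0→T: 61.24×4.18×T = 255.98 T; milk: 1597.5(T − 23.73)
1853.5 T = 37910 − 23279 = 14631
T ≈ 7.89 °C. Since T > 0 °C, the all-ice-melts assumption holds.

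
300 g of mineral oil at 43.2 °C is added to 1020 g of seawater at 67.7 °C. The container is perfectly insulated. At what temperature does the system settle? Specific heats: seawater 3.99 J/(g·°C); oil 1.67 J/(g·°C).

T_f ≈ 65.0 °C

|Q_seawater| = |Q_oil|:
1020·3.99·(67.7 − T) = 300·1.67·(T − 43.2)
4069.8(67.7 − T) = 501(T − 43.2)
4570.8 T = 297169  ⇒  T ≈ 65.01 °C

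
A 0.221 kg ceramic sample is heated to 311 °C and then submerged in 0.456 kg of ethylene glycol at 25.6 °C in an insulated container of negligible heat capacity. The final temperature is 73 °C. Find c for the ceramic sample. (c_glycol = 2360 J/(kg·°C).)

c ≈ 970 J/(kg·°C)

m_s c (T_s − T_f) = m_glycol c_glycol (T_f − T_0):
0.221×c×(311 − 73) = 0.456×2360×(73 − 25.6)
52.6 c = 51010  ⇒  c ≈ 969.8 J/(kg·°C)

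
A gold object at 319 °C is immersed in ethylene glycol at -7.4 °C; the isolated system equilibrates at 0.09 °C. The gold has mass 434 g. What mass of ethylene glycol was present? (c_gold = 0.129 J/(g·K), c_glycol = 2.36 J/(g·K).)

m ≈ 1010 g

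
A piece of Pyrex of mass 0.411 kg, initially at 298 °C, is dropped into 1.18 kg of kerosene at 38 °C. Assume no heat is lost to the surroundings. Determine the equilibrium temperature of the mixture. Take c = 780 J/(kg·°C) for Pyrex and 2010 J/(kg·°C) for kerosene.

T_f ≈ 69.0 °C

Taking heat into each body as positive, Σ m c ΔT = 0:
0.411×780×(T − 298) + 1.18×2010×(T − 38) = 0
(320.58 + 2371.8) T = 320.58×298 + 2371.8×38
T = 185661 / 2692.4 = 69 °C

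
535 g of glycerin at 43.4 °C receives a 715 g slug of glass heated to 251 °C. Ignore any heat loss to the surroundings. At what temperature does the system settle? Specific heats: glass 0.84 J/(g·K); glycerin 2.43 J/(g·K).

T_f ≈ 109.0 °C

Net heat exchanged in the isolated system is zero:
715×0.84×(T − 251) + 535×2.43×(T − 43.4) = 0
600.6(T − 251) + 1300.1(T − 43.4) = 0
(600.6 + 1300.1) T = 600.6×251 + 1300.1×43.4
T = 207173 / 1900.7 = 109 °C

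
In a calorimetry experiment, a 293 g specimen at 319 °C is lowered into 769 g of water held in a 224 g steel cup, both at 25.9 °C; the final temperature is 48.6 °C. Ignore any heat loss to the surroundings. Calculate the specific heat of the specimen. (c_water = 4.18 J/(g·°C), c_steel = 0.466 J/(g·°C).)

c ≈ 0.951 J/(g·°C)

Setting the total heat transfer to zero:
293×c×(48.6 − 319) + 769×4.18×(48.6 − 25.9) + 224×0.466×(48.6 − 25.9) = 0
-79227 c = -75337
c = -75337/-79227 ≈ 0.9509 J/(g·°C)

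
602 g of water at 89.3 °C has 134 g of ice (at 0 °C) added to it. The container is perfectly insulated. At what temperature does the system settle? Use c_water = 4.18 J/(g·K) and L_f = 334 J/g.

T_f ≈ 58.5 °C

Let T be the final temperature. ΣQ_i = 0:
melt ice: 134·334 = 44756
  meltwater 0→T: 134·4.18·T = 560.12 T
  water: 2516.4(T − 89.3)
3076.5 T = 224711 − 44756 = 179955
T ≈ 58.49 °C (positive, so assuming full melt was valid).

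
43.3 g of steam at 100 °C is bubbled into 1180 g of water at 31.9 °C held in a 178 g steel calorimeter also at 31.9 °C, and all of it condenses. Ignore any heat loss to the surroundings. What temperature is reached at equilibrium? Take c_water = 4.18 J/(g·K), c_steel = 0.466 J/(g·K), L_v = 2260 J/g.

Let T be the final temperature. ΣQ_i = 0:
latent heat released on condensation: 43.3·2260 = 97858
  condensate cools 100→T: 43.3·4.18·(T − 100) = 180.99(T − 100)
  water warms: 1180·4.18·(T − 31.9) = 4932.4(T − 31.9)
  steel cup: 178·0.466·(T − 31.9) = 82.95(T − 31.9)
5196.3 T = 97858 + 18099 + 159990 = 275947
T ≈ 53.10 °C (< 100 °C, so full condensation is consistent).

T_f ≈ 53.1 °C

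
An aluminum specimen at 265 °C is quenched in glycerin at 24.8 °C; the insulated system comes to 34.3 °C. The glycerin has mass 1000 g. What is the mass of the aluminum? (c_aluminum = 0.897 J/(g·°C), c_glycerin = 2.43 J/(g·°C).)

m ≈ 112 g

|Q_aluminum| = |Q_glycerin|:
m×0.897×(265 − 34.3) = 1000×2.43×(34.3 − 24.8)
206.94 m = 23085  ⇒  m ≈ 111.6 g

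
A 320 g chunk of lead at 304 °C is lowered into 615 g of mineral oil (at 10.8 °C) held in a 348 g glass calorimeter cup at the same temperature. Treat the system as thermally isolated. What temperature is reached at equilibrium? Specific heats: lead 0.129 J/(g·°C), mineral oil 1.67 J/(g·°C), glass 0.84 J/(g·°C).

T_f ≈ 19.7 °C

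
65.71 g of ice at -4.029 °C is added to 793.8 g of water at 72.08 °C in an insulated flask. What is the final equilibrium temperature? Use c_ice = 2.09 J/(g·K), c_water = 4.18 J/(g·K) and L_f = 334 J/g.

T_f ≈ 60.3 °C

Setting the total heat transfer to zero:
ice -4.029→0 °C: 65.71·2.09·4.029 = 553.32; fusion: m_ice L_f = 65.71·334 = 21947; meltwater 0→T: 65.71·4.18·T = 274.67 T; water: 3318.1(T − 72.08)
3592.8 T = 239167 − 22500 = 216667
T ≈ 60.31 °C (positive, so assuming full melt was valid).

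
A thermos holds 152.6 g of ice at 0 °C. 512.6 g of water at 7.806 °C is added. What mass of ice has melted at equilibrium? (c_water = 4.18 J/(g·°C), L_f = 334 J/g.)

m_melted ≈ 50.1 g

Heat available from the water dropping to 0 °C: 512.6·4.18·7.806 = 16726 J.
Melting all 152.6 g of ice would need 152.6·334 = 50968 J.
16726 J < 50968 J, so only part of the ice melts and the system sits at 0 °C.
m_melt = 16726 / L_f = 50.08 g.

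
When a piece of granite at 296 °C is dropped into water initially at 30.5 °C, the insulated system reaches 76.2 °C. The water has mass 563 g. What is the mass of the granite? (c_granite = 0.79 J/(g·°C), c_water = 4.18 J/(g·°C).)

m ≈ 619 g

Net heat exchanged in the isolated system is zero:
m·0.79·(76.2 − 296) + 563·4.18·(76.2 − 30.5) = 0
-173.64 m = -107548
m = -107548/-173.64 ≈ 619.4 g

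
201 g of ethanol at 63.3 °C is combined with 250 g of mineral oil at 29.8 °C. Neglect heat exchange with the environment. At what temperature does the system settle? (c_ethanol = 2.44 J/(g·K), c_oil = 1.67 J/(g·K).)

T_f ≈ 47.9 °C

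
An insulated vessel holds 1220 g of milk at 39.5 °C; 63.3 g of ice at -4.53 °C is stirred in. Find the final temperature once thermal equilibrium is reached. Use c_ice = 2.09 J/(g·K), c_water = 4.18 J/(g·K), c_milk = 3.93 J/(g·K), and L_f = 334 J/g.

Setting the total heat transfer to zero:
warm ice to 0 °C: 63.3×2.09×(0 − (-4.53)) = 599.31; fusion: m_ice L_f = 63.3×334 = 21142; meltwater 0→T: 63.3×4.18×T = 264.59 T; milk: 4794.6(T − 39.5)
5059.2 T = 189387 − 21742 = 167645
T ≈ 33.14 °C. Since T > 0 °C, the all-ice-melts assumption holds.

T_f ≈ 33.1 °C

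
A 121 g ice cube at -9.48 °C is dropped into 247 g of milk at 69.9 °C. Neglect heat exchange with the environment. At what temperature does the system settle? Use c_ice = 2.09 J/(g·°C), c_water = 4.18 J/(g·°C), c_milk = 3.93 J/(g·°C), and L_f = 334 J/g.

Conservation of energy gives ΣQ = 0:
ice -9.48→0 °C: 121×2.09×9.48 = 2397.4
  latent heat to melt: 121×334 = 40414
  meltwater 0→T: 121×4.18×T = 505.78 T
  milk cools: 247×3.93×(T − 69.9) = 970.71(T − 69.9)
1476.5 T = 67853 − 42811 = 25041
T ≈ 16.96 °C — above 0 °C, consistent with complete melting.

T_f ≈ 17.0 °C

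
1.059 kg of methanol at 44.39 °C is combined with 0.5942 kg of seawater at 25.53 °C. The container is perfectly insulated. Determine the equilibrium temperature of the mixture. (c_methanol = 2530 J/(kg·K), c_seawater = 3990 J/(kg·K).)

T_f ≈ 35.5 °C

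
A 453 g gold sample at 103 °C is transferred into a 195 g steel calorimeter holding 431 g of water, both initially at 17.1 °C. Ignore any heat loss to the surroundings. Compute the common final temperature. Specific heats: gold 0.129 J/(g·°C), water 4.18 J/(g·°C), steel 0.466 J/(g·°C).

T_f ≈ 19.7 °C

Let T be the final temperature. ΣQ_i = 0:
453×0.129×(T − 103) + 431×4.18×(T − 17.1) + 195×0.466×(T − 17.1) = 0
58.44(T − 103) + 1801.6(T − 17.1) + 90.87(T − 17.1) = 0
1950.9 T = 38380
T = 38380 / 1950.9 = 19.7 °C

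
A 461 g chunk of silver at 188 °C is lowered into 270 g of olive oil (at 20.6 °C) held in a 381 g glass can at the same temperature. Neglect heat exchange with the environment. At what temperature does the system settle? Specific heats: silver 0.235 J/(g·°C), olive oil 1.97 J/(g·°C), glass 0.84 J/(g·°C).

Taking heat into each body as positive, Σ m c ΔT = 0:
461·0.235·(T − 188) + 270·1.97·(T − 20.6) + 381·0.84·(T − 20.6) = 0
(108.33 + 531.9 + 320.04) T = 108.33·188 + 531.9·20.6 + 320.04·20.6
T ≈ 39.49 °C

T_f ≈ 39.5 °C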